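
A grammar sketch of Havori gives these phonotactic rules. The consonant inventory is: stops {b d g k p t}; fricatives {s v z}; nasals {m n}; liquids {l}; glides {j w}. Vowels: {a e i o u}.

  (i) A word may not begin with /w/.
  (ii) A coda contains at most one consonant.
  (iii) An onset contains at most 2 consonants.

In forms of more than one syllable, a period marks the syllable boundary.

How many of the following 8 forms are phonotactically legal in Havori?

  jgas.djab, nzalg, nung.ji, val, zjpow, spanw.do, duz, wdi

3

jgas.djab — σ1 onset /jg/ (2C), coda /s/ ok; σ2 onset /dj/ (2C), coda /b/ ok → phonotactically legal
nzalg — violates constraint (ii): syllable 1 coda /lg/ has 2 consonants (> 1) → phonotactically illegal
nung.ji — violates constraint (ii): syllable 1 coda /ng/ has 2 consonants (> 1) → phonotactically illegal
val — σ1 onset /v/, coda /l/ ok → phonotactically legal
zjpow — violates constraint (iii): syllable 1 onset /zjp/ has 3 consonants (> 2) → phonotactically illegal
spanw.do — violates constraint (ii): syllable 1 coda /nw/ has 2 consonants (> 1) → phonotactically illegal
duz — σ1 onset /d/, coda /z/ ok → phonotactically legal
wdi — violates constraint (i): word begins with /w/ → phonotactically illegal
Phonotactically legal: jgas.djab, val, duz → 3.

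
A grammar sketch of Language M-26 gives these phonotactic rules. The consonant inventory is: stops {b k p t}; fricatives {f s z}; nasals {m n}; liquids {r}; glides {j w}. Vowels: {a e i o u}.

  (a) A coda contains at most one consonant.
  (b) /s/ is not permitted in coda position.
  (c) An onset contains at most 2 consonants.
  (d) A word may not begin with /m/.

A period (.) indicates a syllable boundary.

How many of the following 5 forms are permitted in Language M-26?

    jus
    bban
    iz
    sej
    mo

jus — violates constraint (b): syllable 1 coda contains /s/ → not permitted
bban — σ1 onset /bb/ (2C), coda /n/ ok → permitted
iz — σ1 onset /∅/, coda /z/ ok → permitted
sej — σ1 onset /s/, coda /j/ ok → permitted
mo — violates constraint (d): word begins with /m/ → not permitted
Permitted: bban, iz, sej → 3.

3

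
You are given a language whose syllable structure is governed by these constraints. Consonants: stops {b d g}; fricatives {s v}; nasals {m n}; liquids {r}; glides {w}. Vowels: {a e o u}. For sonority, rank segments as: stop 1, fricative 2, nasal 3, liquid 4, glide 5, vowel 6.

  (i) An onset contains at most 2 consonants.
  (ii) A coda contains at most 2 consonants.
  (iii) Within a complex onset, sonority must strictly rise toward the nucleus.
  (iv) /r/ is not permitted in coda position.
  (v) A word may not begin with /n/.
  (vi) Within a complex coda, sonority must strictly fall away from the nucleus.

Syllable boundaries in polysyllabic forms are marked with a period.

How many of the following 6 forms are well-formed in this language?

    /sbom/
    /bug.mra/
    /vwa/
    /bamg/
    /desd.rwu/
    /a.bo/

5

/sbom/ — violates constraint (iii): syllable 1 onset /sb/: /s/ (fricative, 2) → /b/ (stop, 1) does not rise → ill-formed
/bug.mra/ — σ1 onset /b/, coda /g/ ok; σ2 onset /mr/ (3→4 rises), coda /∅/ ok → well-formed
/vwa/ — σ1 onset /vw/ (2→5 rises), coda /∅/ ok → well-formed
/bamg/ — σ1 onset /b/, coda /mg/ (3→1 falls) ok → well-formed
/desd.rwu/ — σ1 onset /d/, coda /sd/ (2→1 falls) ok; σ2 onset /rw/ (4→5 rises), coda /∅/ ok → well-formed
/a.bo/ — σ1 onset /∅/, coda /∅/ ok; σ2 onset /b/, coda /∅/ ok → well-formed
Well-formed: /bug.mra/, /vwa/, /bamg/, /desd.rwu/, /a.bo/ → 5.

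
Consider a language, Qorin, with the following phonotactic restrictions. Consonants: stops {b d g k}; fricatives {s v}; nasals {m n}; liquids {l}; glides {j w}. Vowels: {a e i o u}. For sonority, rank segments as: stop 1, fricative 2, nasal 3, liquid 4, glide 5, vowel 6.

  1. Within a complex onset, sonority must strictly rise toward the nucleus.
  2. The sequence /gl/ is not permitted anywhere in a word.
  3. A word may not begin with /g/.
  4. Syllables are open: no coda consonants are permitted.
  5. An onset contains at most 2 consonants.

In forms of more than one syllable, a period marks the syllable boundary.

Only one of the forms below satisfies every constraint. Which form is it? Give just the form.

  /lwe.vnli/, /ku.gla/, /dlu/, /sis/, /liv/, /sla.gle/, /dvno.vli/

/dlu/

/lwe.vnli/ — violates constraint 5: syllable 2 onset /vnl/ has 3 consonants (> 2) → illicit
/ku.gla/ — violates constraint 2: contains banned sequence /gl/ → illicit
/dlu/ — σ1 onset /dl/ (1→4 rises), coda /∅/ ok → licit
/sis/ — violates constraint 4: syllable 1 coda /s/ has 1 consonant (> 0) → illicit
/liv/ — violates constraint 4: syllable 1 coda /v/ has 1 consonant (> 0) → illicit
/sla.gle/ — violates constraint 2: contains banned sequence /gl/ → illicit
/dvno.vli/ — violates constraint 5: syllable 1 onset /dvn/ has 3 consonants (> 2) → illicit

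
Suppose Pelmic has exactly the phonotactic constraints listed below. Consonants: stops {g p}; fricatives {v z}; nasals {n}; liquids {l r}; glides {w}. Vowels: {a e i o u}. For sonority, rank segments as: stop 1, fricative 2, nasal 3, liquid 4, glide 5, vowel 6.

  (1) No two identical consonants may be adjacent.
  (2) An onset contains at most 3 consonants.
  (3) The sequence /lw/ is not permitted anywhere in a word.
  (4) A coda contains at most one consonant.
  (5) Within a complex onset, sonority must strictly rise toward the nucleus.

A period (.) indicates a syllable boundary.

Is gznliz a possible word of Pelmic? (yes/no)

no

gznliz — violates constraint 2: syllable 1 onset /gznl/ has 4 consonants (> 3) → illicit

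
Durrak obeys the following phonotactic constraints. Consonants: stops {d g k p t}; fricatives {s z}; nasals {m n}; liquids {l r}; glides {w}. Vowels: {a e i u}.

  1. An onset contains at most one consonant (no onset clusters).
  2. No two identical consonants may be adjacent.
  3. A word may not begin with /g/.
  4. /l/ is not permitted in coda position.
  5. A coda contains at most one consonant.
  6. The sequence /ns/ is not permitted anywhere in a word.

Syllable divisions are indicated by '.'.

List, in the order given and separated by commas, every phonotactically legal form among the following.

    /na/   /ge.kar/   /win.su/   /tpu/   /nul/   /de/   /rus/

/na/, /de/, /rus/

/na/ — σ1 onset /n/, coda /∅/ ok → phonotactically legal
/ge.kar/ — violates constraint 3: word begins with /g/ → phonotactically illegal
/win.su/ — violates constraint 6: contains banned sequence /ns/ → phonotactically illegal
/tpu/ — violates constraint 1: syllable 1 onset /tp/ has 2 consonants (> 1) → phonotactically illegal
/nul/ — violates constraint 4: syllable 1 coda contains /l/ → phonotactically illegal
/de/ — σ1 onset /d/, coda /∅/ ok → phonotactically legal
/rus/ — σ1 onset /r/, coda /s/ ok → phonotactically legal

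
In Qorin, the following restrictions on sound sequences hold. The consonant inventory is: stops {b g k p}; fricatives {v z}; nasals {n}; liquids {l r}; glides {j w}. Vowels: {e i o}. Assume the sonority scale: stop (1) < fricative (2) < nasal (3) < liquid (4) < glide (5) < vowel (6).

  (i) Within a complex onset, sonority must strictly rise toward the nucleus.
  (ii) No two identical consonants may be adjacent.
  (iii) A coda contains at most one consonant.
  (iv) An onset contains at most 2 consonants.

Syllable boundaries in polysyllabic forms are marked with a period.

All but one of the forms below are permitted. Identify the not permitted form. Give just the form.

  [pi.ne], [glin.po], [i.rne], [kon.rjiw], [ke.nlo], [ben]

[pi.ne] — σ1 onset /p/, coda /∅/ ok; σ2 onset /n/, coda /∅/ ok → permitted
[glin.po] — σ1 onset /gl/ (1→4 rises), coda /n/ ok; σ2 onset /p/, coda /∅/ ok → permitted
[i.rne] — violates constraint (i): syllable 2 onset /rn/: /r/ (liquid, 4) → /n/ (nasal, 3) does not rise → not permitted
[kon.rjiw] — σ1 onset /k/, coda /n/ ok; σ2 onset /rj/ (4→5 rises), coda /w/ ok → permitted
[ke.nlo] — σ1 onset /k/, coda /∅/ ok; σ2 onset /nl/ (3→4 rises), coda /∅/ ok → permitted
[ben] — σ1 onset /b/, coda /n/ ok → permitted

[i.rne]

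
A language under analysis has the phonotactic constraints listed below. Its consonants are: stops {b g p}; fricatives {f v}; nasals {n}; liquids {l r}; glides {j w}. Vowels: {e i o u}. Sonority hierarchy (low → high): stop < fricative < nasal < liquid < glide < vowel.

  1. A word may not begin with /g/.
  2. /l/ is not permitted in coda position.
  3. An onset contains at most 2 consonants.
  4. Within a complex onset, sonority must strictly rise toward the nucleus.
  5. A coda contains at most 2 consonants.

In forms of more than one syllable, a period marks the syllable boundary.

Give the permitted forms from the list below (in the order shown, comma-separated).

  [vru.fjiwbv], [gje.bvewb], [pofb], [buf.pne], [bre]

[vru.fjiwbv] — violates constraint 5: syllable 2 coda /wbv/ has 3 consonants (> 2) → not permitted
[gje.bvewb] — violates constraint 1: word begins with /g/ → not permitted
[pofb] — σ1 onset /p/, coda /fb/ (2C) ok → permitted
[buf.pne] — σ1 onset /b/, coda /f/ ok; σ2 onset /pn/ (1→3 rises), coda /∅/ ok → permitted
[bre] — σ1 onset /br/ (1→4 rises), coda /∅/ ok → permitted

[pofb], [buf.pne], [bre]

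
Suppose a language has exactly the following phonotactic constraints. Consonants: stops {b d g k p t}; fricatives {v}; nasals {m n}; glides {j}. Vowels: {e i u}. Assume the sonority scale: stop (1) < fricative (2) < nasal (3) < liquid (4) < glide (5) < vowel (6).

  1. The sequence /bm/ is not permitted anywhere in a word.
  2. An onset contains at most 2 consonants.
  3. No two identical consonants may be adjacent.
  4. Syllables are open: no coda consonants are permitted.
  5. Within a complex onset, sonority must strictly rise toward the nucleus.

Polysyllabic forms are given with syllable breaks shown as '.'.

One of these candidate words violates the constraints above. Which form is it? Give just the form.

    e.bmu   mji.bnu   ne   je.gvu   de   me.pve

e.bmu — violates constraint 1: contains banned sequence /bm/ → ill-formed
mji.bnu — σ1 onset /mj/ (3→5 rises), coda /∅/ ok; σ2 onset /bn/ (1→3 rises), coda /∅/ ok → well-formed
ne — σ1 onset /n/, coda /∅/ ok → well-formed
je.gvu — σ1 onset /j/, coda /∅/ ok; σ2 onset /gv/ (1→2 rises), coda /∅/ ok → well-formed
de — σ1 onset /d/, coda /∅/ ok → well-formed
me.pve — σ1 onset /m/, coda /∅/ ok; σ2 onset /pv/ (1→2 rises), coda /∅/ ok → well-formed

e.bmu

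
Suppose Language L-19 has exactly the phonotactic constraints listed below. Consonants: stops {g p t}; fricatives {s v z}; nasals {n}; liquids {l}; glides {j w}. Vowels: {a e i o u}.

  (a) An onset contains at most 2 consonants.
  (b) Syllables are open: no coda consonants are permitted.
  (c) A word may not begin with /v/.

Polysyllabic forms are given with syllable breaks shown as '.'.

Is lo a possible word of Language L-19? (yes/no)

lo — σ1 onset /l/, coda /∅/ ok → phonotactically legal

yes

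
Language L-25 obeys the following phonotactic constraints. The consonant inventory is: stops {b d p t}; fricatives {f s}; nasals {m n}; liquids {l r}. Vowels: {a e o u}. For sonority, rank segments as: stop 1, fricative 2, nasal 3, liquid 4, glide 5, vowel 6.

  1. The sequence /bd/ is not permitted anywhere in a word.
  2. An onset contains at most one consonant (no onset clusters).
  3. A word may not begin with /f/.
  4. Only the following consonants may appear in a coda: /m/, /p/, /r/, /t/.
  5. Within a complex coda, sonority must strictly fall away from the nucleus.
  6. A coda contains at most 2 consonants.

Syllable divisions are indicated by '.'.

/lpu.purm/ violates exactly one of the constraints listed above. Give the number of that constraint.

/lpu.purm/: syllable 1 onset /lp/ has 2 consonants (> 1).
This is a violation of constraint 2: "An onset contains at most one consonant (no onset clusters)."
The remaining constraints (1, 3, 4, 5, 6) are satisfied.

2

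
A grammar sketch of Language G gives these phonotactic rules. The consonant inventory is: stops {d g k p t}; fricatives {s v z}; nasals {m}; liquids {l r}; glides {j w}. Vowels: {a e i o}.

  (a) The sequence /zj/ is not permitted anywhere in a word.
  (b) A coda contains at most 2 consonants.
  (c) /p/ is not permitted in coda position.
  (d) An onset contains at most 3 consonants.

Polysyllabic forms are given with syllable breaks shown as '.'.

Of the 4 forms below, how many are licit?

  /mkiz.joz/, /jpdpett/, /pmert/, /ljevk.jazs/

2

/mkiz.joz/ — violates constraint (a): contains banned sequence /zj/ → illicit
/jpdpett/ — violates constraint (d): syllable 1 onset /jpdp/ has 4 consonants (> 3) → illicit
/pmert/ — σ1 onset /pm/ (2C), coda /rt/ (2C) ok → licit
/ljevk.jazs/ — σ1 onset /lj/ (2C), coda /vk/ (2C) ok; σ2 onset /j/, coda /zs/ (2C) ok → licit
Licit: /pmert/, /ljevk.jazs/ → 2.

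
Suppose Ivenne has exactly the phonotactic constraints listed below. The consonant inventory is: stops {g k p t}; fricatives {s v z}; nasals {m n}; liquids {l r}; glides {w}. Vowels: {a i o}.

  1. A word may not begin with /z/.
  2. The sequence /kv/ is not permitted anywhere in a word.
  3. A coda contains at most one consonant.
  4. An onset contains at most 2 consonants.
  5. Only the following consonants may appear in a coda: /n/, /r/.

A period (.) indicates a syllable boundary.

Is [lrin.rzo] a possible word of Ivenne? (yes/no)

[lrin.rzo] — σ1 onset /lr/ (2C), coda /n/ ok; σ2 onset /rz/ (2C), coda /∅/ ok → well-formed

yes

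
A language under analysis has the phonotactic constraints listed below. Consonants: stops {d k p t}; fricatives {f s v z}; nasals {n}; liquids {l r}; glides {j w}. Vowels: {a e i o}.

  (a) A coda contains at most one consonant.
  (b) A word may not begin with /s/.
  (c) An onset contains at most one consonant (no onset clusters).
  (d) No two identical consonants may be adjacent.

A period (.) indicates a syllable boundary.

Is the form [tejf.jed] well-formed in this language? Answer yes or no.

no

[tejf.jed] — violates constraint (a): syllable 1 coda /jf/ has 2 consonants (> 1) → ill-formed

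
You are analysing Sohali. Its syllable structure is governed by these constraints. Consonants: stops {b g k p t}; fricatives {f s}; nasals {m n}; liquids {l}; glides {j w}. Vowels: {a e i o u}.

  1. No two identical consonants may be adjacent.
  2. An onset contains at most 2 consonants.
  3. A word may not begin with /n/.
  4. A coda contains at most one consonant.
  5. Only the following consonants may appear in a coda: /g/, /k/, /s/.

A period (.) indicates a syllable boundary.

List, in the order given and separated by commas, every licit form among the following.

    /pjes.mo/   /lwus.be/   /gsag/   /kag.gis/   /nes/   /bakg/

/pjes.mo/ — σ1 onset /pj/ (2C), coda /s/ ok; σ2 onset /m/, coda /∅/ ok → licit
/lwus.be/ — σ1 onset /lw/ (2C), coda /s/ ok; σ2 onset /b/, coda /∅/ ok → licit
/gsag/ — σ1 onset /gs/ (2C), coda /g/ ok → licit
/kag.gis/ — violates constraint 1: adjacent identical consonants /gg/ → illicit
/nes/ — violates constraint 3: word begins with /n/ → illicit
/bakg/ — violates constraint 4: syllable 1 coda /kg/ has 2 consonants (> 1) → illicit

/pjes.mo/, /lwus.be/, /gsag/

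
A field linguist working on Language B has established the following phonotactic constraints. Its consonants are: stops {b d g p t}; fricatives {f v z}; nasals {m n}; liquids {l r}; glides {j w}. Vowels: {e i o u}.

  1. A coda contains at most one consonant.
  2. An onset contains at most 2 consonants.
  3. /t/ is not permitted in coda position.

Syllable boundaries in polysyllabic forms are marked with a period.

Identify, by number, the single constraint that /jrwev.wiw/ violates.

2

/jrwev.wiw/: syllable 1 onset /jrw/ has 3 consonants (> 2).
This is a violation of constraint 2: "An onset contains at most 2 consonants."
The remaining constraints (1, 3) are satisfied.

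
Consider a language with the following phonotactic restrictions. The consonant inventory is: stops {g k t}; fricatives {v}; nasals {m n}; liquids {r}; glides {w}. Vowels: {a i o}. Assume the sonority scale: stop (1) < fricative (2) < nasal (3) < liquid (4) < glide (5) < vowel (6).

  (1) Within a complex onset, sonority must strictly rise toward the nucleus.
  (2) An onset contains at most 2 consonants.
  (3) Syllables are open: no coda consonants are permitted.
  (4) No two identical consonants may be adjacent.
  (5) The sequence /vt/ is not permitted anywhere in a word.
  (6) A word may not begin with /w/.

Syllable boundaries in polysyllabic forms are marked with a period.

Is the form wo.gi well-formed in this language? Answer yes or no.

no

wo.gi — violates constraint 6: word begins with /w/ → ill-formed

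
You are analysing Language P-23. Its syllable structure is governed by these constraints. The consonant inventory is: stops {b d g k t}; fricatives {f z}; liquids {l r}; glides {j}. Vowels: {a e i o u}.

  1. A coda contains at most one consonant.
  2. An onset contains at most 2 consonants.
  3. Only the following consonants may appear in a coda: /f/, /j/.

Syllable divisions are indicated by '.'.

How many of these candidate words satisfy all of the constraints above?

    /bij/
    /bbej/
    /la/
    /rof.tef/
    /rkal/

/bij/ — σ1 onset /b/, coda /j/ ok → phonotactically legal
/bbej/ — σ1 onset /bb/ (2C), coda /j/ ok → phonotactically legal
/la/ — σ1 onset /l/, coda /∅/ ok → phonotactically legal
/rof.tef/ — σ1 onset /r/, coda /f/ ok; σ2 onset /t/, coda /f/ ok → phonotactically legal
/rkal/ — violates constraint 3: syllable 1 coda contains /l/, which is not a licensed coda consonant → phonotactically illegal
Phonotactically legal: /bij/, /bbej/, /la/, /rof.tef/ → 4.

4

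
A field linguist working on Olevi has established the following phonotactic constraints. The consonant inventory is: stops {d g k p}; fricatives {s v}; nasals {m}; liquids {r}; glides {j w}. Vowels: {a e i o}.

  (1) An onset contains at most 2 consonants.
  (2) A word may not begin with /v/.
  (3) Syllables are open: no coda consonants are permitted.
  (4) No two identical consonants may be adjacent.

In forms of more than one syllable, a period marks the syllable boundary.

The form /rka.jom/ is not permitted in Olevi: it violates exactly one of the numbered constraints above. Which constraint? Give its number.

/rka.jom/: syllable 2 coda /m/ has 1 consonant (> 0).
This is a violation of constraint 3: "Syllables are open: no coda consonants are permitted."
The remaining constraints (1, 2, 4) are satisfied.

3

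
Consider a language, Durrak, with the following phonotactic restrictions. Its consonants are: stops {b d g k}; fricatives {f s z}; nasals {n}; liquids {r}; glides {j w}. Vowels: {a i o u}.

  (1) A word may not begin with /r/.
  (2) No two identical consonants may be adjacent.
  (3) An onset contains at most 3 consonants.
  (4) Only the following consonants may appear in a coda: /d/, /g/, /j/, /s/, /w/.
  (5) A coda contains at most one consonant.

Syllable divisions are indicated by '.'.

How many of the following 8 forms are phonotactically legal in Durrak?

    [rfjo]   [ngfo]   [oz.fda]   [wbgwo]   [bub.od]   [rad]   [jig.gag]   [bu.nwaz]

1

[rfjo] — violates constraint 1: word begins with /r/ → phonotactically illegal
[ngfo] — σ1 onset /ngf/ (3C), coda /∅/ ok → phonotactically legal
[oz.fda] — violates constraint 4: syllable 1 coda contains /z/, which is not a licensed coda consonant → phonotactically illegal
[wbgwo] — violates constraint 3: syllable 1 onset /wbgw/ has 4 consonants (> 3) → phonotactically illegal
[bub.od] — violates constraint 4: syllable 1 coda contains /b/, which is not a licensed coda consonant → phonotactically illegal
[rad] — violates constraint 1: word begins with /r/ → phonotactically illegal
[jig.gag] — violates constraint 2: adjacent identical consonants /gg/ → phonotactically illegal
[bu.nwaz] — violates constraint 4: syllable 2 coda contains /z/, which is not a licensed coda consonant → phonotactically illegal
Phonotactically legal: [ngfo] → 1.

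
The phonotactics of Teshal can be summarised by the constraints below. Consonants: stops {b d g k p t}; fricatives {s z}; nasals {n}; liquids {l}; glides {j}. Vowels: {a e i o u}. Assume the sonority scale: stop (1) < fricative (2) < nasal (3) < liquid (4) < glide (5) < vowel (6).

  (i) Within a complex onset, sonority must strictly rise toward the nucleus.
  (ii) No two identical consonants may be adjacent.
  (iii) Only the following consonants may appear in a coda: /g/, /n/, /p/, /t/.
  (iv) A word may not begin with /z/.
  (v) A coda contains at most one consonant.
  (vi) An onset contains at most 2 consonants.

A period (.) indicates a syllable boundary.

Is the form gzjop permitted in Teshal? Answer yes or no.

no

gzjop — violates constraint (vi): syllable 1 onset /gzj/ has 3 consonants (> 2) → not permitted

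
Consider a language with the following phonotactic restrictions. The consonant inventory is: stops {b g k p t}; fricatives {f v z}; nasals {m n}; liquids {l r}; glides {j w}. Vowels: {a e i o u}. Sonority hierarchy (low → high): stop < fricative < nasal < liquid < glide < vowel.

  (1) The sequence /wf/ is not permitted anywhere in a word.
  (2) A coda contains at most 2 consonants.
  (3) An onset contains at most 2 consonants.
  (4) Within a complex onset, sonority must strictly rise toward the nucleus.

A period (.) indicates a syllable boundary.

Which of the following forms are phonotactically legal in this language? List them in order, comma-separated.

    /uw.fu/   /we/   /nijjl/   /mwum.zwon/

/we/, /mwum.zwon/

/uw.fu/ — violates constraint 1: contains banned sequence /wf/ → phonotactically illegal
/we/ — σ1 onset /w/, coda /∅/ ok → phonotactically legal
/nijjl/ — violates constraint 2: syllable 1 coda /jjl/ has 3 consonants (> 2) → phonotactically illegal
/mwum.zwon/ — σ1 onset /mw/ (3→5 rises), coda /m/ ok; σ2 onset /zw/ (2→5 rises), coda /n/ ok → phonotactically legal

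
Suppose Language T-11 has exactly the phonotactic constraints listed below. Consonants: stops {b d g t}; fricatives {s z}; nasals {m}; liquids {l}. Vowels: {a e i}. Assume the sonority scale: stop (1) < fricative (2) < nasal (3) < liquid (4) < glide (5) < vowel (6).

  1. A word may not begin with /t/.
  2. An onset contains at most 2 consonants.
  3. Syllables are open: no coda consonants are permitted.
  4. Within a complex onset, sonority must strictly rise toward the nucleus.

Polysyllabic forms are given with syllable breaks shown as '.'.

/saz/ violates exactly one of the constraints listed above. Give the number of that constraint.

/saz/: syllable 1 coda /z/ has 1 consonant (> 0).
This is a violation of constraint 3: "Syllables are open: no coda consonants are permitted."
The remaining constraints (1, 2, 4) are satisfied.

3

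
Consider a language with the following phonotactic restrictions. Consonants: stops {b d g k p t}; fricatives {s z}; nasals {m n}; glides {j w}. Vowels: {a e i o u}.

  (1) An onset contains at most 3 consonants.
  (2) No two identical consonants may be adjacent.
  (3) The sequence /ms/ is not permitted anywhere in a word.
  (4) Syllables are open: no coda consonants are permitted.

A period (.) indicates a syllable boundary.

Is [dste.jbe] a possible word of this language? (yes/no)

[dste.jbe] — σ1 onset /dst/ (3C), coda /∅/ ok; σ2 onset /jb/ (2C), coda /∅/ ok → well-formed

yes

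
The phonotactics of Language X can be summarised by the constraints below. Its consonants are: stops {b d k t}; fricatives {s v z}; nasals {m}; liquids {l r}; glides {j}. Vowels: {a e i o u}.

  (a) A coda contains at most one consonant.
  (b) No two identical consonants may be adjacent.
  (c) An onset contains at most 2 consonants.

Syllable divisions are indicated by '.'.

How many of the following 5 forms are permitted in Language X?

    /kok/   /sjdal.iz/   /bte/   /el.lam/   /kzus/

/kok/ — σ1 onset /k/, coda /k/ ok → permitted
/sjdal.iz/ — violates constraint (c): syllable 1 onset /sjd/ has 3 consonants (> 2) → not permitted
/bte/ — σ1 onset /bt/ (2C), coda /∅/ ok → permitted
/el.lam/ — violates constraint (b): adjacent identical consonants /ll/ → not permitted
/kzus/ — σ1 onset /kz/ (2C), coda /s/ ok → permitted
Permitted: /kok/, /bte/, /kzus/ → 3.

3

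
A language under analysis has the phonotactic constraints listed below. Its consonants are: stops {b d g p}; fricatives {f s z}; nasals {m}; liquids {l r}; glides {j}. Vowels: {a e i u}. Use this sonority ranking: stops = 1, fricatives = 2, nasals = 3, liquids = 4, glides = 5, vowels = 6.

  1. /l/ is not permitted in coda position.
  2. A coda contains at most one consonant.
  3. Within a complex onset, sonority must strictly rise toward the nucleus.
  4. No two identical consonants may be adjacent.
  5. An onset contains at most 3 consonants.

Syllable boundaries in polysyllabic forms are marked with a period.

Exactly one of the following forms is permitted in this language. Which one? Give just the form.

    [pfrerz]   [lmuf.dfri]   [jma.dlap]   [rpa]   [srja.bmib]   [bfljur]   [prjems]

[srja.bmib]

[pfrerz] — violates constraint 2: syllable 1 coda /rz/ has 2 consonants (> 1) → not permitted
[lmuf.dfri] — violates constraint 3: syllable 1 onset /lm/: /l/ (liquid, 4) → /m/ (nasal, 3) does not rise → not permitted
[jma.dlap] — violates constraint 3: syllable 1 onset /jm/: /j/ (glide, 5) → /m/ (nasal, 3) does not rise → not permitted
[rpa] — violates constraint 3: syllable 1 onset /rp/: /r/ (liquid, 4) → /p/ (stop, 1) does not rise → not permitted
[srja.bmib] — σ1 onset /srj/ (2→4→5 rises), coda /∅/ ok; σ2 onset /bm/ (1→3 rises), coda /b/ ok → permitted
[bfljur] — violates constraint 5: syllable 1 onset /bflj/ has 4 consonants (> 3) → not permitted
[prjems] — violates constraint 2: syllable 1 coda /ms/ has 2 consonants (> 1) → not permitted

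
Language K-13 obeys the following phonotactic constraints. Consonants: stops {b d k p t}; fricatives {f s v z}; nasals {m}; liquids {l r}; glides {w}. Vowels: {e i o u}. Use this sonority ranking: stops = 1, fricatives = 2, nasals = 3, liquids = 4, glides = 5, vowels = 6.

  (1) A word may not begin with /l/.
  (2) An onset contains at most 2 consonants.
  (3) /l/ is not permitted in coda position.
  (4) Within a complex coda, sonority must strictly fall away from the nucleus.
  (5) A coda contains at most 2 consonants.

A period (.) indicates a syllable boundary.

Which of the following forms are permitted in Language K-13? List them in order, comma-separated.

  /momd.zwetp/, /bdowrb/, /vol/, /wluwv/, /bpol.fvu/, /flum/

/wluwv/, /flum/

/momd.zwetp/ — violates constraint 4: syllable 2 coda /tp/: /t/ (stop, 1) → /p/ (stop, 1) does not fall → not permitted
/bdowrb/ — violates constraint 5: syllable 1 coda /wrb/ has 3 consonants (> 2) → not permitted
/vol/ — violates constraint 3: syllable 1 coda contains /l/ → not permitted
/wluwv/ — σ1 onset /wl/ (2C), coda /wv/ (5→2 falls) ok → permitted
/bpol.fvu/ — violates constraint 3: syllable 1 coda contains /l/ → not permitted
/flum/ — σ1 onset /fl/ (2C), coda /m/ ok → permitted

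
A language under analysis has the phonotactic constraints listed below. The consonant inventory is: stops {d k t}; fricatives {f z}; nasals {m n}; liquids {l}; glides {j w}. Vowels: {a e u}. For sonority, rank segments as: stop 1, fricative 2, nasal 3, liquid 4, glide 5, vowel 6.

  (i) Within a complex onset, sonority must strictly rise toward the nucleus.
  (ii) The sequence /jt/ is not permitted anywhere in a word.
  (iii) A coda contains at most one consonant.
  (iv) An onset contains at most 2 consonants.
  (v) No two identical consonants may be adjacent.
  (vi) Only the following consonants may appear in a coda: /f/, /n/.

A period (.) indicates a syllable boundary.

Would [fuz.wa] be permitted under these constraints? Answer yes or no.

[fuz.wa] — violates constraint (vi): syllable 1 coda contains /z/, which is not a licensed coda consonant → not permitted

no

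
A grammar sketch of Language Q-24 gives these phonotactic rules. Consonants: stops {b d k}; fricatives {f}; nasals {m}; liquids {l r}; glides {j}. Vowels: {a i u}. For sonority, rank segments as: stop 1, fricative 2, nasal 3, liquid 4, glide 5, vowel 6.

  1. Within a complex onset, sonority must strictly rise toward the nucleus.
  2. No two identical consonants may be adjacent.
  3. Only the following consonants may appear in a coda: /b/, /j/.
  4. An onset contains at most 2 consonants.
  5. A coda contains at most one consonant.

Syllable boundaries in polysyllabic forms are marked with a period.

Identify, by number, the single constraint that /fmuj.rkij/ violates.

1

/fmuj.rkij/: syllable 2 onset /rk/: /r/ (liquid, 4) → /k/ (stop, 1) does not rise.
This is a violation of constraint 1: "Within a complex onset, sonority must strictly rise toward the nucleus."
The remaining constraints (2, 3, 4, 5) are satisfied.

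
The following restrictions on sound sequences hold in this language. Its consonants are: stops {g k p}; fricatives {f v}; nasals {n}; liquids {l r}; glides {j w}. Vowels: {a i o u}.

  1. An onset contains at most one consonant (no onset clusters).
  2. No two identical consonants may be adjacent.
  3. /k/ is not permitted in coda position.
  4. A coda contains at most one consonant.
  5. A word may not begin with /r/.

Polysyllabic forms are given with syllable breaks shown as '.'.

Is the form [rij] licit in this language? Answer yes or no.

[rij] — violates constraint 5: word begins with /r/ → illicit

no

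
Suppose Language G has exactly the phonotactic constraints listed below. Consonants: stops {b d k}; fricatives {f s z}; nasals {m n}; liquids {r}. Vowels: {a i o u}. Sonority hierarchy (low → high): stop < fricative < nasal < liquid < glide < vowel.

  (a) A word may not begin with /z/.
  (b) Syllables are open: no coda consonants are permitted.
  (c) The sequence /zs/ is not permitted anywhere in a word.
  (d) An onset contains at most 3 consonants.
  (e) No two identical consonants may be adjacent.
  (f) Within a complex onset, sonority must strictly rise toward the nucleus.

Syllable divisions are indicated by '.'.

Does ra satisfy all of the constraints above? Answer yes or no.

ra — σ1 onset /r/, coda /∅/ ok → well-formed

yes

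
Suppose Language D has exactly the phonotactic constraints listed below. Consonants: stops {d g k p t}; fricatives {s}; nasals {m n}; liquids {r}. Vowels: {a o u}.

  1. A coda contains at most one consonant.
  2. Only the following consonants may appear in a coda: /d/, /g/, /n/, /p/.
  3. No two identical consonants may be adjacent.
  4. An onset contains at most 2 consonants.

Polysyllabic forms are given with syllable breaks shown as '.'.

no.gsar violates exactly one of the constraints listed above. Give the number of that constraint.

2

no.gsar: syllable 2 coda contains /r/, which is not a licensed coda consonant.
This is a violation of constraint 2: "Only the following consonants may appear in a coda: /d/, /g/, /n/, /p/."
The remaining constraints (1, 3, 4) are satisfied.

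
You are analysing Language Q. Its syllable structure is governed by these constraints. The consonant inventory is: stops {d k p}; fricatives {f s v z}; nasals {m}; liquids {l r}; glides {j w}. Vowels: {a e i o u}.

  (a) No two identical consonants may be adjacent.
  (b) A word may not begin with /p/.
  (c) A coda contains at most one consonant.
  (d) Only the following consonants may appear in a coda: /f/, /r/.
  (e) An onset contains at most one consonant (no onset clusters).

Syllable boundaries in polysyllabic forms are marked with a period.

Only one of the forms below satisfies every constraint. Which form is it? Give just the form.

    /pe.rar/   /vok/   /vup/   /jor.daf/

/pe.rar/ — violates constraint (b): word begins with /p/ → phonotactically illegal
/vok/ — violates constraint (d): syllable 1 coda contains /k/, which is not a licensed coda consonant → phonotactically illegal
/vup/ — violates constraint (d): syllable 1 coda contains /p/, which is not a licensed coda consonant → phonotactically illegal
/jor.daf/ — σ1 onset /j/, coda /r/ ok; σ2 onset /d/, coda /f/ ok → phonotactically legal

/jor.daf/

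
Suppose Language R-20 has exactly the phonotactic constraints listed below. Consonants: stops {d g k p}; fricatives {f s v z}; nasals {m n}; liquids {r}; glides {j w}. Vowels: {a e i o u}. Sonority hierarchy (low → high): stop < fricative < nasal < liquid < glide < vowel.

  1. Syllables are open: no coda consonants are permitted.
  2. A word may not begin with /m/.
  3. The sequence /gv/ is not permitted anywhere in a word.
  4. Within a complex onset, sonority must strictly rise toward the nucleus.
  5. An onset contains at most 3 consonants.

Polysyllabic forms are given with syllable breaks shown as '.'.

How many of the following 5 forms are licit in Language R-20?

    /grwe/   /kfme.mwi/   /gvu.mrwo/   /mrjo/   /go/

/grwe/ — σ1 onset /grw/ (1→4→5 rises), coda /∅/ ok → licit
/kfme.mwi/ — σ1 onset /kfm/ (1→2→3 rises), coda /∅/ ok; σ2 onset /mw/ (3→5 rises), coda /∅/ ok → licit
/gvu.mrwo/ — violates constraint 3: contains banned sequence /gv/ → illicit
/mrjo/ — violates constraint 2: word begins with /m/ → illicit
/go/ — σ1 onset /g/, coda /∅/ ok → licit
Licit: /grwe/, /kfme.mwi/, /go/ → 3.

3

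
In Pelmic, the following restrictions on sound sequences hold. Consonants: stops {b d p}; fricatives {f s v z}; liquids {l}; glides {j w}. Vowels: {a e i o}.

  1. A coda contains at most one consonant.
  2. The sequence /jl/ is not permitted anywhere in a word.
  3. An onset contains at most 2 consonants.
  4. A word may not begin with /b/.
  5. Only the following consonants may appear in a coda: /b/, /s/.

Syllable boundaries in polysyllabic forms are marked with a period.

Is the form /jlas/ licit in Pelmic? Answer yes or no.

no

/jlas/ — violates constraint 2: contains banned sequence /jl/ → illicit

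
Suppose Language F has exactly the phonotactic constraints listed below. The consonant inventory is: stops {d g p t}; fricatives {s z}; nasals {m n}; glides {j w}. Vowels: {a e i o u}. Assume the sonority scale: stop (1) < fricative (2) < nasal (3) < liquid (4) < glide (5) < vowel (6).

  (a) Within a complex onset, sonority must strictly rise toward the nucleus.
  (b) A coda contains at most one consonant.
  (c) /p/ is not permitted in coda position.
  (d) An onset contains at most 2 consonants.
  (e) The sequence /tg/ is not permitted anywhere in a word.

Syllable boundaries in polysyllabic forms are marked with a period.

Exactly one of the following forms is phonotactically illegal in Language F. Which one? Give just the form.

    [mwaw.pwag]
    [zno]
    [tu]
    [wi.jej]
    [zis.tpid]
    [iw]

[mwaw.pwag] — σ1 onset /mw/ (3→5 rises), coda /w/ ok; σ2 onset /pw/ (1→5 rises), coda /g/ ok → phonotactically legal
[zno] — σ1 onset /zn/ (2→3 rises), coda /∅/ ok → phonotactically legal
[tu] — σ1 onset /t/, coda /∅/ ok → phonotactically legal
[wi.jej] — σ1 onset /w/, coda /∅/ ok; σ2 onset /j/, coda /j/ ok → phonotactically legal
[zis.tpid] — violates constraint (a): syllable 2 onset /tp/: /t/ (stop, 1) → /p/ (stop, 1) does not rise → phonotactically illegal
[iw] — σ1 onset /∅/, coda /w/ ok → phonotactically legal

[zis.tpid]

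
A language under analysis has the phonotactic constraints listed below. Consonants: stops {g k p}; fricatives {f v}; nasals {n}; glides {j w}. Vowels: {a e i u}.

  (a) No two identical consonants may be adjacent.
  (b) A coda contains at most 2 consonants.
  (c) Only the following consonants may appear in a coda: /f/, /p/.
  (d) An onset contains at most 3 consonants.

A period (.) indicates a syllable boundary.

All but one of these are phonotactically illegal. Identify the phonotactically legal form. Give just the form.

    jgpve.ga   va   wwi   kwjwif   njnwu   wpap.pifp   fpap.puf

va

jgpve.ga — violates constraint (d): syllable 1 onset /jgpv/ has 4 consonants (> 3) → phonotactically illegal
va — σ1 onset /v/, coda /∅/ ok → phonotactically legal
wwi — violates constraint (a): adjacent identical consonants /ww/ → phonotactically illegal
kwjwif — violates constraint (d): syllable 1 onset /kwjw/ has 4 consonants (> 3) → phonotactically illegal
njnwu — violates constraint (d): syllable 1 onset /njnw/ has 4 consonants (> 3) → phonotactically illegal
wpap.pifp — violates constraint (a): adjacent identical consonants /pp/ → phonotactically illegal
fpap.puf — violates constraint (a): adjacent identical consonants /pp/ → phonotactically illegal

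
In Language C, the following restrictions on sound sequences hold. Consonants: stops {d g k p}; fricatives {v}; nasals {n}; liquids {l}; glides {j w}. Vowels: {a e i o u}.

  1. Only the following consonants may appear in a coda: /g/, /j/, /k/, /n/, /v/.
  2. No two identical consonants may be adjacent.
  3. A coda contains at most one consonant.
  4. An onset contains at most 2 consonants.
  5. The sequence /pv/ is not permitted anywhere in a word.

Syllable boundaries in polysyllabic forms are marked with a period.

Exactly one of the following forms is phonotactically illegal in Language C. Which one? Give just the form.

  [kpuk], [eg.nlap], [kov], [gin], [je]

[eg.nlap]

[kpuk] — σ1 onset /kp/ (2C), coda /k/ ok → phonotactically legal
[eg.nlap] — violates constraint 1: syllable 2 coda contains /p/, which is not a licensed coda consonant → phonotactically illegal
[kov] — σ1 onset /k/, coda /v/ ok → phonotactically legal
[gin] — σ1 onset /g/, coda /n/ ok → phonotactically legal
[je] — σ1 onset /j/, coda /∅/ ok → phonotactically legal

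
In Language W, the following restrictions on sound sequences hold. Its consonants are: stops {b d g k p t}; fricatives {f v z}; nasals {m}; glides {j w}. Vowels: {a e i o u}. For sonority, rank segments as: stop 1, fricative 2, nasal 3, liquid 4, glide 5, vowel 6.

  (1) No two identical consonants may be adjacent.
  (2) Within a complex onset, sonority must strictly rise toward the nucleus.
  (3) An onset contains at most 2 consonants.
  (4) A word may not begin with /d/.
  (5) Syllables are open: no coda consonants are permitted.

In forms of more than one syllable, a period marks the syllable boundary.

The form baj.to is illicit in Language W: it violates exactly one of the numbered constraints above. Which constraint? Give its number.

5

baj.to: syllable 1 coda /j/ has 1 consonant (> 0).
This is a violation of constraint 5: "Syllables are open: no coda consonants are permitted."
The remaining constraints (1, 2, 3, 4) are satisfied.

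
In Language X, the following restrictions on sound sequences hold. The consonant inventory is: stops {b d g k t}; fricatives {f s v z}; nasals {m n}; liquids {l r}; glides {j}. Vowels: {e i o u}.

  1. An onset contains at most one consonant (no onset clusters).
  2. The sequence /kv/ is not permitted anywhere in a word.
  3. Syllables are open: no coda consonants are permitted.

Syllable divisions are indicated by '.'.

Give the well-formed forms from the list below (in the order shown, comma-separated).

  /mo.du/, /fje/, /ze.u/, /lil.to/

/mo.du/ — σ1 onset /m/, coda /∅/ ok; σ2 onset /d/, coda /∅/ ok → well-formed
/fje/ — violates constraint 1: syllable 1 onset /fj/ has 2 consonants (> 1) → ill-formed
/ze.u/ — σ1 onset /z/, coda /∅/ ok; σ2 onset /∅/, coda /∅/ ok → well-formed
/lil.to/ — violates constraint 3: syllable 1 coda /l/ has 1 consonant (> 0) → ill-formed

/mo.du/, /ze.u/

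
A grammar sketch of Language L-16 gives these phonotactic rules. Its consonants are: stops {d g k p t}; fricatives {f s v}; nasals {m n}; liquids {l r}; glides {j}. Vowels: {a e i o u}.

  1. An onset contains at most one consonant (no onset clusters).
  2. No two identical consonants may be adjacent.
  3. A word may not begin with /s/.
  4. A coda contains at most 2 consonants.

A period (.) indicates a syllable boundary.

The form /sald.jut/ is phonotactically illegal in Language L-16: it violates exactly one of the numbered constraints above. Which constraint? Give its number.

/sald.jut/: word begins with /s/.
This is a violation of constraint 3: "A word may not begin with /s/."
The remaining constraints (1, 2, 4) are satisfied.

3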